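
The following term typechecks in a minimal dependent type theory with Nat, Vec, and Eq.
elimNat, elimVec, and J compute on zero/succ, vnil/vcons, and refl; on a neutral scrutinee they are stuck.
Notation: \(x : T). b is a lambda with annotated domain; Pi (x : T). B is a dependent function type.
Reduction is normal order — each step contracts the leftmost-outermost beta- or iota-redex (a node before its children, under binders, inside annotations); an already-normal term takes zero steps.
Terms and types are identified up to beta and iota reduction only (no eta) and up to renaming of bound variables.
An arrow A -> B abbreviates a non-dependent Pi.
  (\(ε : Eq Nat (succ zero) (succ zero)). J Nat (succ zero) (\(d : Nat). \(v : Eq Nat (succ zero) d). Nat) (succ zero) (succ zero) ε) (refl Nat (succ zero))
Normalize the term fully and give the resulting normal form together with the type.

reduced normal form:
  succ zero
the term's type:
  Nat
observation: 2 normal-order steps separate the term from its normal form.


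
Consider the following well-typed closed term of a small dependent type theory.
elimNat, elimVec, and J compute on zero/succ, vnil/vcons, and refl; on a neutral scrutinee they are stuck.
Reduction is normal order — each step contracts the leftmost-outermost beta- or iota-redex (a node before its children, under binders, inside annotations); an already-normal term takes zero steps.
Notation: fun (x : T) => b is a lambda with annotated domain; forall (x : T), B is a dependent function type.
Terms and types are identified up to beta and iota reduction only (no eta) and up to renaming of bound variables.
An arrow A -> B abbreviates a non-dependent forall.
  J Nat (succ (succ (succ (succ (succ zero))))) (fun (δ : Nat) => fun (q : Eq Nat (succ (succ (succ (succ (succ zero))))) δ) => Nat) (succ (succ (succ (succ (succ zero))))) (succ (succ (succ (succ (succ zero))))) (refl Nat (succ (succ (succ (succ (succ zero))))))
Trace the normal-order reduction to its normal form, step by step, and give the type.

reduction (normal order):
  J Nat (succ (succ (succ (succ (succ zero))))) (fun (δ : Nat) => fun (q : Eq Nat (succ (succ (succ (succ (succ zero))))) δ) => Nat) (succ (succ (succ (succ (succ zero))))) (succ (succ (succ (succ (succ zero))))) (refl Nat (succ (succ (succ (succ (succ zero))))))
  ~> succ (succ (succ (succ (succ zero))))
inferred type:
  Nat


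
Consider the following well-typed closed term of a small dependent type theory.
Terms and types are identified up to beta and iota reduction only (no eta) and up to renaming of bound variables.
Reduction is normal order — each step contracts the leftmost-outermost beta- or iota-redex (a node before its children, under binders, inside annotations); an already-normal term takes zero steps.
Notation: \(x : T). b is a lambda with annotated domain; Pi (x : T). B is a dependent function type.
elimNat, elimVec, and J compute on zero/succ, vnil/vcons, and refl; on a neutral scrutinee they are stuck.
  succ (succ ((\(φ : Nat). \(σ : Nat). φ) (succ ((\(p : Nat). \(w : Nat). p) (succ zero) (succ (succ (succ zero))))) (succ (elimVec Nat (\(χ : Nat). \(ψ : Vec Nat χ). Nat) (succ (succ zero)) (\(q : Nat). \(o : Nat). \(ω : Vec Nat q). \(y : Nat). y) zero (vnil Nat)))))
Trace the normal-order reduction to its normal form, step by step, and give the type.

normal-order reduction:
  succ (succ ((\(φ : Nat). \(σ : Nat). φ) (succ ((\(p : Nat). \(w : Nat). p) (succ zero) (succ (succ (succ zero))))) (succ (elimVec Nat (\(χ : Nat). \(ψ : Vec Nat χ). Nat) (succ (succ zero)) (\(q : Nat). \(o : Nat). \(ω : Vec Nat q). \(y : Nat). y) zero (vnil Nat)))))
  ~> succ (succ ((\(φ : Nat). succ ((\(σ : Nat). \(p : Nat). σ) (succ zero) (succ (succ (succ zero))))) (succ (elimVec Nat (\(w : Nat). \(χ : Vec Nat w). Nat) (succ (succ zero)) (\(ψ : Nat). \(q : Nat). \(o : Vec Nat ψ). \(ω : Nat). ω) zero (vnil Nat)))))
  ~> succ (succ (succ ((\(φ : Nat). \(σ : Nat). φ) (succ zero) (succ (succ (succ zero))))))
  ~> succ (succ (succ ((\(φ : Nat). succ zero) (succ (succ (succ zero))))))
  ~> succ (succ (succ (succ zero)))
type:
  Nat


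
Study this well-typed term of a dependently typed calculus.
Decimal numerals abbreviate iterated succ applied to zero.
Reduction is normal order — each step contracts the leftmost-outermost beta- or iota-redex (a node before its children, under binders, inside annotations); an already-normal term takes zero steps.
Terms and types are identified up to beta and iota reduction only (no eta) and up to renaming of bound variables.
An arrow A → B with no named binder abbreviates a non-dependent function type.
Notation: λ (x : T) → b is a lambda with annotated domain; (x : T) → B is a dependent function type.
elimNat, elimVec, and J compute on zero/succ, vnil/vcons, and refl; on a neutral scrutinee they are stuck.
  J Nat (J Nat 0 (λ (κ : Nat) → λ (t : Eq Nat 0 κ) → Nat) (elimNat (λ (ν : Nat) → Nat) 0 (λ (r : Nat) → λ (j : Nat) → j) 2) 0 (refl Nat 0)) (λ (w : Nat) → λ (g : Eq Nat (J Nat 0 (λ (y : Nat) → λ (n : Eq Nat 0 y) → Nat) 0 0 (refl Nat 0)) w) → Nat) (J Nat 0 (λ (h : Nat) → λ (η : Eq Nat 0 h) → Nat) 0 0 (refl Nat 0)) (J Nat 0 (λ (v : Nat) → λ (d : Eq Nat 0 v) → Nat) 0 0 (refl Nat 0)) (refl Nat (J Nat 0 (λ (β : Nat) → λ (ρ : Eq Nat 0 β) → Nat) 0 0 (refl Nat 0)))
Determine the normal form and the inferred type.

normal form:
  0
inferred type:
  Nat
observation: 2 normal-order steps normalize the term, beginning with a J iota-redex.


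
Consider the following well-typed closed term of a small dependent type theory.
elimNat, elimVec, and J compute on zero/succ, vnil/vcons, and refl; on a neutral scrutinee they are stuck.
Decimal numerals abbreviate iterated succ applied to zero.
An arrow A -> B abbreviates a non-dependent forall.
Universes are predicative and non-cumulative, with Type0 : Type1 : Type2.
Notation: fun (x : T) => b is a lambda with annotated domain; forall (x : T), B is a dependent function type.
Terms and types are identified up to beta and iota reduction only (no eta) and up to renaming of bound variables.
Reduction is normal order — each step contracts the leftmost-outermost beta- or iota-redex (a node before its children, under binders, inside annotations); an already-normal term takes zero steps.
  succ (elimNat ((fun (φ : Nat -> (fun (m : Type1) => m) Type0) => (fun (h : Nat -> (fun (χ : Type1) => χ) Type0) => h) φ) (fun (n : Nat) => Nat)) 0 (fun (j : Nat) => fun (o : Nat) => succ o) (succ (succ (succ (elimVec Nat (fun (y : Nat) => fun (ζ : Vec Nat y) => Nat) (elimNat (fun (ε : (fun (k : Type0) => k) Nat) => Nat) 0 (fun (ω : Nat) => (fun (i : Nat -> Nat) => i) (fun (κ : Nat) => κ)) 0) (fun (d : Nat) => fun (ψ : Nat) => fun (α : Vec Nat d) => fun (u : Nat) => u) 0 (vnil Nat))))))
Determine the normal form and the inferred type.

resulting normal form:
  4
type:
  Nat
observation: the first redex contracted is an elimNat iota-redex; the normal form is reached in 14 normal-order steps.


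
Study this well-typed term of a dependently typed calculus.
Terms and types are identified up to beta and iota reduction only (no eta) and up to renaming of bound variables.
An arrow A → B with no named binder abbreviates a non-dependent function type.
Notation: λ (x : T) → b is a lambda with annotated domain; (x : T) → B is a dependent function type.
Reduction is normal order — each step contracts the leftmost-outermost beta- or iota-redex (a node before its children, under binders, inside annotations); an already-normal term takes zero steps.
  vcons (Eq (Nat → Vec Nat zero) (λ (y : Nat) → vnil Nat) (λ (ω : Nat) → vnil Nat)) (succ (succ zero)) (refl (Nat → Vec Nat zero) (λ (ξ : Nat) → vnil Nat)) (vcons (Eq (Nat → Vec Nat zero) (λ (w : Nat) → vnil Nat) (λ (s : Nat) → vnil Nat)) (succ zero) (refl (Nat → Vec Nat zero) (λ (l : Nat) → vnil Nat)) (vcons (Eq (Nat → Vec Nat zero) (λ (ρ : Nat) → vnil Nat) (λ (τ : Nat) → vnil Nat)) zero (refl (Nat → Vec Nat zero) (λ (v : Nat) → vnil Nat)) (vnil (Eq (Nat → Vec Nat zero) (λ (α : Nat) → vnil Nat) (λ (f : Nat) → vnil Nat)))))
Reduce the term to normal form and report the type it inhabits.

resulting normal form:
  vcons (Eq (Nat → Vec Nat zero) (λ (y : Nat) → vnil Nat) (λ (ω : Nat) → vnil Nat)) (succ (succ zero)) (refl (Nat → Vec Nat zero) (λ (ξ : Nat) → vnil Nat)) (vcons (Eq (Nat → Vec Nat zero) (λ (w : Nat) → vnil Nat) (λ (s : Nat) → vnil Nat)) (succ zero) (refl (Nat → Vec Nat zero) (λ (l : Nat) → vnil Nat)) (vcons (Eq (Nat → Vec Nat zero) (λ (ρ : Nat) → vnil Nat) (λ (τ : Nat) → vnil Nat)) zero (refl (Nat → Vec Nat zero) (λ (v : Nat) → vnil Nat)) (vnil (Eq (Nat → Vec Nat zero) (λ (α : Nat) → vnil Nat) (λ (f : Nat) → vnil Nat)))))
type:
  Vec (Eq (Nat → Vec Nat zero) (λ (y : Nat) → vnil Nat) (λ (ω : Nat) → vnil Nat)) (succ (succ (succ zero)))
observation: the term is already in normal form.


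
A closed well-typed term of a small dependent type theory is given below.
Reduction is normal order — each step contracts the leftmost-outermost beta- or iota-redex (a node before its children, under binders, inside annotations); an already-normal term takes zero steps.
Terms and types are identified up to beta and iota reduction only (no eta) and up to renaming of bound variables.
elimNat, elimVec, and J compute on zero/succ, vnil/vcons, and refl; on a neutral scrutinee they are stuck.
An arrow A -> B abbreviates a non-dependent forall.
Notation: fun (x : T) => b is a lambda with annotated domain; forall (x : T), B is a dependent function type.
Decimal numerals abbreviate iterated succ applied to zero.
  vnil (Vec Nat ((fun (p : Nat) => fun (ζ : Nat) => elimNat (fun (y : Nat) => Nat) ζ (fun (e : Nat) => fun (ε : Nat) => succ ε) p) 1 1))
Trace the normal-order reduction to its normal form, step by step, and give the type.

reduction (normal order):
  vnil (Vec Nat ((fun (p : Nat) => fun (ζ : Nat) => elimNat (fun (y : Nat) => Nat) ζ (fun (e : Nat) => fun (ε : Nat) => succ ε) p) 1 1))
  ~> vnil (Vec Nat ((fun (p : Nat) => elimNat (fun (ζ : Nat) => Nat) p (fun (y : Nat) => fun (e : Nat) => succ e) 1) 1))
  ~> vnil (Vec Nat (elimNat (fun (p : Nat) => Nat) 1 (fun (ζ : Nat) => fun (y : Nat) => succ y) 1))
  ~> vnil (Vec Nat ((fun (p : Nat) => fun (ζ : Nat) => succ ζ) 0 (elimNat (fun (y : Nat) => Nat) 1 (fun (e : Nat) => fun (ε : Nat) => succ ε) 0)))
  ~> vnil (Vec Nat ((fun (p : Nat) => succ p) (elimNat (fun (ζ : Nat) => Nat) 1 (fun (y : Nat) => fun (e : Nat) => succ e) 0)))
  ~> vnil (Vec Nat (succ (elimNat (fun (p : Nat) => Nat) 1 (fun (ζ : Nat) => fun (y : Nat) => succ y) 0)))
  ~> vnil (Vec Nat 2)
the term's type:
  Vec (Vec Nat 2) 0


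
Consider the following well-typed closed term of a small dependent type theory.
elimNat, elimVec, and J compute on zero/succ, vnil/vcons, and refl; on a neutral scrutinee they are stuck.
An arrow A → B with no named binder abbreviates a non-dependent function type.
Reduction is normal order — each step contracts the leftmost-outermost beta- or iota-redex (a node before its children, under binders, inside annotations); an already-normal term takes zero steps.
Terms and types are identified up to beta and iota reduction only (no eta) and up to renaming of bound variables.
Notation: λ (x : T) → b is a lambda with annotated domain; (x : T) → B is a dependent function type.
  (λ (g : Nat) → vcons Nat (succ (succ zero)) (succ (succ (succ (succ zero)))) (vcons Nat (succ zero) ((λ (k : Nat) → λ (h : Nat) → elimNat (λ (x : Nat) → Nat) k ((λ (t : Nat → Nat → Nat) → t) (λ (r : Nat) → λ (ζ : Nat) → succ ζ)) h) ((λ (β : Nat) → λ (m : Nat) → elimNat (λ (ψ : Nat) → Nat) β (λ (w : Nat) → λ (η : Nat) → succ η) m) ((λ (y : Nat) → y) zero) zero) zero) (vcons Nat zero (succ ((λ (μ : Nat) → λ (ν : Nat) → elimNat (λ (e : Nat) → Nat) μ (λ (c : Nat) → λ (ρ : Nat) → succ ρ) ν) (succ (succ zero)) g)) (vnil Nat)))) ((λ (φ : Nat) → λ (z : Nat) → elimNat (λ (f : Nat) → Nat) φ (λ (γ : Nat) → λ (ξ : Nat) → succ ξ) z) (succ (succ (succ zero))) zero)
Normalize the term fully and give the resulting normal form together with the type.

reduced normal form:
  vcons Nat (succ (succ zero)) (succ (succ (succ (succ zero)))) (vcons Nat (succ zero) zero (vcons Nat zero (succ (succ (succ (succ (succ (succ zero)))))) (vnil Nat)))
inferred type:
  Vec Nat (succ (succ (succ zero)))
observation: contracting a beta-redex first, the term normalizes in 23 steps.


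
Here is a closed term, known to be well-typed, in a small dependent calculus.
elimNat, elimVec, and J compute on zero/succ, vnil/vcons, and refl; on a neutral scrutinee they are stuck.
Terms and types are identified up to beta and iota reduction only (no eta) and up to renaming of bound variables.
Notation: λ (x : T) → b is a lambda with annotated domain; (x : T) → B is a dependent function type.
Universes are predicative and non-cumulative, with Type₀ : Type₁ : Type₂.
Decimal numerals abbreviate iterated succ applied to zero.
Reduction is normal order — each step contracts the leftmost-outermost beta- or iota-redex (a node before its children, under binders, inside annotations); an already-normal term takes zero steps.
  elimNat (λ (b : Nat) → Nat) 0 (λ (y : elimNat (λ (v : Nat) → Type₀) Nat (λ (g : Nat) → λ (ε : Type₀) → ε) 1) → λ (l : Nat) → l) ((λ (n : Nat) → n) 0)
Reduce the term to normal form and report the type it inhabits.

reduced normal form:
  0
type:
  Nat
observation: 6 normal-order steps separate the term from its normal form.


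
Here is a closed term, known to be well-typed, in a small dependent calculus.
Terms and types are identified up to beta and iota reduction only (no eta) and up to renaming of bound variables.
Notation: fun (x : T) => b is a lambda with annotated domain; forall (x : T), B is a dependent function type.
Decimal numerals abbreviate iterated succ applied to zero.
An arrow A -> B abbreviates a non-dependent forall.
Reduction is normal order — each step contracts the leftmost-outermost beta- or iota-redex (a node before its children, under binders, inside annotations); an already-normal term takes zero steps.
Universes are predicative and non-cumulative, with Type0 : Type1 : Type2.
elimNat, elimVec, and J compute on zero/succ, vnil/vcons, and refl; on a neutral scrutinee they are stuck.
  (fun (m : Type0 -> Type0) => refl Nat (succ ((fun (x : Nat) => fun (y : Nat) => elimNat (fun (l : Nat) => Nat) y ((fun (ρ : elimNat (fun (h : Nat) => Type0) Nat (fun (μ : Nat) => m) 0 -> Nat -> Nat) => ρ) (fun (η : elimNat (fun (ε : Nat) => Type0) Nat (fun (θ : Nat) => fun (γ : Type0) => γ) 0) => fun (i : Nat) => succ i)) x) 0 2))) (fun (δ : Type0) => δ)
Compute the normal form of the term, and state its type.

resulting normal form:
  refl Nat 3
type:
  Eq Nat 3 3
observation: contracting a beta-redex first, the term normalizes in 4 steps.


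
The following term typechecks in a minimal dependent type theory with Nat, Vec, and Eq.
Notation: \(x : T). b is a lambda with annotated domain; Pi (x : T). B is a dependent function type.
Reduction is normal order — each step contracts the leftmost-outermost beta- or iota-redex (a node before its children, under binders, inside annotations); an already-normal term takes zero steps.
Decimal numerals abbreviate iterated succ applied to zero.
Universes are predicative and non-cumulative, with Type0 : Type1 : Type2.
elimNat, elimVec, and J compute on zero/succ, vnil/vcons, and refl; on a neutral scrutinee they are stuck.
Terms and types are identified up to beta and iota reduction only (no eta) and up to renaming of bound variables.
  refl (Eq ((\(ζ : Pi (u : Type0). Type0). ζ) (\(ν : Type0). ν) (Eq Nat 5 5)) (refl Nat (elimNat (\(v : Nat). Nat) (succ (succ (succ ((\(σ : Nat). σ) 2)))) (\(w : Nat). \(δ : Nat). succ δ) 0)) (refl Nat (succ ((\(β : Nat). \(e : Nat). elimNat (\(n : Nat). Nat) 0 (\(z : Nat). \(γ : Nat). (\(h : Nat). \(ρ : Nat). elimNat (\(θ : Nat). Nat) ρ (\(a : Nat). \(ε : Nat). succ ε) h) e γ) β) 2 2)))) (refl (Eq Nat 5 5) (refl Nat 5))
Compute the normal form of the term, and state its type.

resulting normal form:
  refl (Eq (Eq Nat 5 5) (refl Nat 5) (refl Nat 5)) (refl (Eq Nat 5 5) (refl Nat 5))
type:
  Eq (Eq (Eq Nat 5 5) (refl Nat 5) (refl Nat 5)) (refl (Eq Nat 5 5) (refl Nat 5)) (refl (Eq Nat 5 5) (refl Nat 5))
observation: normalization takes exactly 31 steps under the normal-order strategy.


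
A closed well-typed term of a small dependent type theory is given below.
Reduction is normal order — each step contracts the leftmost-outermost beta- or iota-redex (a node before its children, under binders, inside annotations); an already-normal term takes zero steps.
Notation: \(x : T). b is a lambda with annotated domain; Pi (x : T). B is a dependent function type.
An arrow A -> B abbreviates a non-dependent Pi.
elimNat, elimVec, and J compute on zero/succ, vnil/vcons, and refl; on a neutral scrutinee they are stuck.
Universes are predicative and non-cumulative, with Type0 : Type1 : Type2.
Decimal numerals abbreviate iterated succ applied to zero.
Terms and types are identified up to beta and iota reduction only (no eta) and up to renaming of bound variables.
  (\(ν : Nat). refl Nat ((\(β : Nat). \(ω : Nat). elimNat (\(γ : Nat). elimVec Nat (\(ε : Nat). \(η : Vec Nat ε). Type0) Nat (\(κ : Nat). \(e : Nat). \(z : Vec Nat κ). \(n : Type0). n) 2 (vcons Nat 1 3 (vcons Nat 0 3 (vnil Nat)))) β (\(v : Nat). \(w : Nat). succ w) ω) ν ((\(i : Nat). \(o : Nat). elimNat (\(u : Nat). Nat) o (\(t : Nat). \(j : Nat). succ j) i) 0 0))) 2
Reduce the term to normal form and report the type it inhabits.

reduced normal form:
  refl Nat 2
inferred type:
  Eq Nat 2 2
observation: the term reaches its normal form after 18 normal-order steps.


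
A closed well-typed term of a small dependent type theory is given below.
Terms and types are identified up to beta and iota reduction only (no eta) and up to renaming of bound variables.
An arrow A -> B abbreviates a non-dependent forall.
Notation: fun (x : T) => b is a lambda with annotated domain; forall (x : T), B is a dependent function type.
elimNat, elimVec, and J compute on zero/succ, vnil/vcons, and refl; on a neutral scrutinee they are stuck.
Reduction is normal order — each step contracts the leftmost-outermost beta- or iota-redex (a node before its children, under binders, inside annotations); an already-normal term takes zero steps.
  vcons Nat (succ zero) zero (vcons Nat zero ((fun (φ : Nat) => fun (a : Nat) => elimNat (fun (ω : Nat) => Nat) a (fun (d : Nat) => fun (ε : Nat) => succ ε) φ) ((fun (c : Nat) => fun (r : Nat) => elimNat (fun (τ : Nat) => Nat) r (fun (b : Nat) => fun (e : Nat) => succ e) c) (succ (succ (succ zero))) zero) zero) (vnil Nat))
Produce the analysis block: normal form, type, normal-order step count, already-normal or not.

normal form:
  vcons Nat (succ zero) zero (vcons Nat zero (succ (succ (succ zero))) (vnil Nat))
inferred type:
  Vec Nat (succ (succ zero))
steps to reach normal form (normal order): 24
already normal: no
first contracted redex: a beta-redex


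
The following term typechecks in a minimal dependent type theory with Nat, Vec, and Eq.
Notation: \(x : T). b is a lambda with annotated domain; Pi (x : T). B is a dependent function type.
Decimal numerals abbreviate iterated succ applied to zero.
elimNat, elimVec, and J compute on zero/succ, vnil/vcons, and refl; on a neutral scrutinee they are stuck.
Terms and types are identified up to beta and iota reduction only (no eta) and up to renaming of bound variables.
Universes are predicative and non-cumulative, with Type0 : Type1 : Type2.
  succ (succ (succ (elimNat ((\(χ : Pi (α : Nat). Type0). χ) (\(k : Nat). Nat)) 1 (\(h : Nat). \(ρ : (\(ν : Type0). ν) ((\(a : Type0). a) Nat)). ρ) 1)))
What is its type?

the term's type:
  Nat


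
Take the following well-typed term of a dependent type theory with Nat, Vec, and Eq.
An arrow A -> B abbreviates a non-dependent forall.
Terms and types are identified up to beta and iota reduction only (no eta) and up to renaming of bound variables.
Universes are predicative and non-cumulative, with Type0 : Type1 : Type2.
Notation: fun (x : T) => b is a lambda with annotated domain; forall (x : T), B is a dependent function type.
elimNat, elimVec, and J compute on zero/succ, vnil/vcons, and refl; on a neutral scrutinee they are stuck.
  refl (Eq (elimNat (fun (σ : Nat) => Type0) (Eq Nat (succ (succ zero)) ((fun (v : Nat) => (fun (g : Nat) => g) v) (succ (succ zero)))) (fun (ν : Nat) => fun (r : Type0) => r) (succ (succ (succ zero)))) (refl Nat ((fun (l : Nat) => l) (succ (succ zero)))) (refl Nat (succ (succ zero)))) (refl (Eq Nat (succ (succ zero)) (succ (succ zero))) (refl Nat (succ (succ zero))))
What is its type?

the term's type:
  Eq (Eq (Eq Nat (succ (succ zero)) (succ (succ zero))) (refl Nat (succ (succ zero))) (refl Nat (succ (succ zero)))) (refl (Eq Nat (succ (succ zero)) (succ (succ zero))) (refl Nat (succ (succ zero)))) (refl (Eq Nat (succ (succ zero)) (succ (succ zero))) (refl Nat (succ (succ zero))))


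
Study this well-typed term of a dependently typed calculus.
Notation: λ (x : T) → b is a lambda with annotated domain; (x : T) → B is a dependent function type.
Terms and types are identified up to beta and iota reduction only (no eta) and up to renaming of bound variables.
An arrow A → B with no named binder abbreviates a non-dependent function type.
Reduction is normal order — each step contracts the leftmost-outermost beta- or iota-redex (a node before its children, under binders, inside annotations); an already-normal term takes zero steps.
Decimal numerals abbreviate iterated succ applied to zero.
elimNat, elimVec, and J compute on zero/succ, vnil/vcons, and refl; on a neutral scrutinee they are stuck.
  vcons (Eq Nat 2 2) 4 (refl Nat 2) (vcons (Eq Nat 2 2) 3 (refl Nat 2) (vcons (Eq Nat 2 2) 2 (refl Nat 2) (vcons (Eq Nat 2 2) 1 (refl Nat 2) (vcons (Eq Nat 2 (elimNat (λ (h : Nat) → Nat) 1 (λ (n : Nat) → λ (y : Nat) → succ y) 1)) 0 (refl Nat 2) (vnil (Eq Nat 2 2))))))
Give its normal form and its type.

normal form:
  vcons (Eq Nat 2 2) 4 (refl Nat 2) (vcons (Eq Nat 2 2) 3 (refl Nat 2) (vcons (Eq Nat 2 2) 2 (refl Nat 2) (vcons (Eq Nat 2 2) 1 (refl Nat 2) (vcons (Eq Nat 2 2) 0 (refl Nat 2) (vnil (Eq Nat 2 2))))))
inferred type:
  Vec (Eq Nat 2 2) 5


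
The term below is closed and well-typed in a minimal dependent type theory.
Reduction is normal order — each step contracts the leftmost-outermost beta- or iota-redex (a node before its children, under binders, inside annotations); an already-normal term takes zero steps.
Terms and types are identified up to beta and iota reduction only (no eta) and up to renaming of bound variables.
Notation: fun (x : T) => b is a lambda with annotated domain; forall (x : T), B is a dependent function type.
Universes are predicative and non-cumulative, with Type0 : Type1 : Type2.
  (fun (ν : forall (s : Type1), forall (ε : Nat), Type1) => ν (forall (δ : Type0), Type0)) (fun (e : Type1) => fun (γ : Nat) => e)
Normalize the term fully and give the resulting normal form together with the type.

reduced normal form:
  fun (ν : Nat) => forall (s : Type0), Type0
inferred type:
  forall (ν : Nat), Type1
observation: the term reaches its normal form after 2 normal-order steps.


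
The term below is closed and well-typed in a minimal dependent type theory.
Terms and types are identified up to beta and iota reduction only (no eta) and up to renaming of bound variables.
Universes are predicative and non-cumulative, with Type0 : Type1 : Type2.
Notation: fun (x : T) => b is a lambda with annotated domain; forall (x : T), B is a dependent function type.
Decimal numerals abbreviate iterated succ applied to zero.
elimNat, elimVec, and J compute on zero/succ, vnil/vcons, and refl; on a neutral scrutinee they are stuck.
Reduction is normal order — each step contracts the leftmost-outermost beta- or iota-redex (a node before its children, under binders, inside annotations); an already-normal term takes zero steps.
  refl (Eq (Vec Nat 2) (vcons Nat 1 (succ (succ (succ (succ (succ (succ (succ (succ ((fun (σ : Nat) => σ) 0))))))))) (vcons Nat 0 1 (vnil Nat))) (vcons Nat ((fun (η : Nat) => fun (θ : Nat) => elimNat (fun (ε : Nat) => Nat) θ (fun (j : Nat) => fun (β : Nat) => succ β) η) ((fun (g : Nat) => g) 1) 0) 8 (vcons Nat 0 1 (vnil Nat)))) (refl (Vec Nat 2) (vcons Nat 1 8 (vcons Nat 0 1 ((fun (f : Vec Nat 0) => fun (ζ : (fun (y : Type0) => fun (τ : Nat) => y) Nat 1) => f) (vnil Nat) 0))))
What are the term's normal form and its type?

resulting normal form:
  refl (Eq (Vec Nat 2) (vcons Nat 1 8 (vcons Nat 0 1 (vnil Nat))) (vcons Nat 1 8 (vcons Nat 0 1 (vnil Nat)))) (refl (Vec Nat 2) (vcons Nat 1 8 (vcons Nat 0 1 (vnil Nat))))
type:
  Eq (Eq (Vec Nat 2) (vcons Nat 1 8 (vcons Nat 0 1 (vnil Nat))) (vcons Nat 1 8 (vcons Nat 0 1 (vnil Nat)))) (refl (Vec Nat 2) (vcons Nat 1 8 (vcons Nat 0 1 (vnil Nat)))) (refl (Vec Nat 2) (vcons Nat 1 8 (vcons Nat 0 1 (vnil Nat))))


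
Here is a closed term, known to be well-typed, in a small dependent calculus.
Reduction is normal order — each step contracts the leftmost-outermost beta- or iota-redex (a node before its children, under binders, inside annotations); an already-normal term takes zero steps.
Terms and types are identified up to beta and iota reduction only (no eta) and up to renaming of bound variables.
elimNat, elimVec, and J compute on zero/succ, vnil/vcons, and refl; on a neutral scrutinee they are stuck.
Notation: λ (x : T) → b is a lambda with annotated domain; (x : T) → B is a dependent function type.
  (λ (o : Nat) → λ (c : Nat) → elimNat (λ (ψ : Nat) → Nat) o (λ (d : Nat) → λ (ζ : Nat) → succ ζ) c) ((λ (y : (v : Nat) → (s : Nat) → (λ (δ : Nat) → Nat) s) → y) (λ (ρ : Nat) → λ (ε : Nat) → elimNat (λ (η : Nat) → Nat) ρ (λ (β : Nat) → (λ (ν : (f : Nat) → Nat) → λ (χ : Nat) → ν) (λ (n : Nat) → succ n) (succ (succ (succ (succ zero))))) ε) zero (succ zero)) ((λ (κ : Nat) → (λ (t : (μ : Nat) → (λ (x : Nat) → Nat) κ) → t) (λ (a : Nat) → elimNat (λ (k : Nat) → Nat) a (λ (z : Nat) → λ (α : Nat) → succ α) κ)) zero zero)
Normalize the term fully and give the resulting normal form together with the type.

normal form:
  succ zero
the term's type:
  Nat


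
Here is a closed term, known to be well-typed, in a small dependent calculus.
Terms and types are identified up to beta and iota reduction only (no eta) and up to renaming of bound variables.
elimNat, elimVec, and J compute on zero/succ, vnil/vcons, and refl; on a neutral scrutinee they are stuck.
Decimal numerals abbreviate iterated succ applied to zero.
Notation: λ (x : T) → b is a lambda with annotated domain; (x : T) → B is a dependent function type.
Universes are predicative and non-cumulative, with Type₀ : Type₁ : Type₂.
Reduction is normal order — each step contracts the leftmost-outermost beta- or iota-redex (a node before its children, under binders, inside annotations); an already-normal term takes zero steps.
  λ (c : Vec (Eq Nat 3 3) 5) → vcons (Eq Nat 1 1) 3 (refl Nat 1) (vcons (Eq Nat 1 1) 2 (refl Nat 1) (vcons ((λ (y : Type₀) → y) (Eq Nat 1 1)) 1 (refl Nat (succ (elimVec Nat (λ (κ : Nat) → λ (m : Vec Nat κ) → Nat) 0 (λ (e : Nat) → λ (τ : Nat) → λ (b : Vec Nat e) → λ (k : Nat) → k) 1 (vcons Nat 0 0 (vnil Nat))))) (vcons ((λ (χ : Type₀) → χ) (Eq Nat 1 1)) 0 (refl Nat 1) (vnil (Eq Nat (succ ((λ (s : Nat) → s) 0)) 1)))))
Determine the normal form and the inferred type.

resulting normal form:
  λ (c : Vec (Eq Nat 3 3) 5) → vcons (Eq Nat 1 1) 3 (refl Nat 1) (vcons (Eq Nat 1 1) 2 (refl Nat 1) (vcons (Eq Nat 1 1) 1 (refl Nat 1) (vcons (Eq Nat 1 1) 0 (refl Nat 1) (vnil (Eq Nat 1 1)))))
type:
  (c : Vec (Eq Nat 3 3) 5) → Vec (Eq Nat 1 1) 4


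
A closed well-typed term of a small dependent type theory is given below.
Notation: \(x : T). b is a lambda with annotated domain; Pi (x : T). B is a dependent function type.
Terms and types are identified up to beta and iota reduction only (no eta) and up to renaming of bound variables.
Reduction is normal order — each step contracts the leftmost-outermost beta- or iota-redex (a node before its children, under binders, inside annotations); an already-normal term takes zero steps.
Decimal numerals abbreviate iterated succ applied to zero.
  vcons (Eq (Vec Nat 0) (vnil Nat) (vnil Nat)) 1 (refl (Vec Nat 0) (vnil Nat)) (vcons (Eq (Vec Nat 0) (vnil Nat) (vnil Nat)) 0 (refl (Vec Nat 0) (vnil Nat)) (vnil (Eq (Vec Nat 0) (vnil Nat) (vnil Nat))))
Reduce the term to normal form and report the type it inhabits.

normal form:
  vcons (Eq (Vec Nat 0) (vnil Nat) (vnil Nat)) 1 (refl (Vec Nat 0) (vnil Nat)) (vcons (Eq (Vec Nat 0) (vnil Nat) (vnil Nat)) 0 (refl (Vec Nat 0) (vnil Nat)) (vnil (Eq (Vec Nat 0) (vnil Nat) (vnil Nat))))
inferred type:
  Vec (Eq (Vec Nat 0) (vnil Nat) (vnil Nat)) 2
observation: the term is already in normal form.


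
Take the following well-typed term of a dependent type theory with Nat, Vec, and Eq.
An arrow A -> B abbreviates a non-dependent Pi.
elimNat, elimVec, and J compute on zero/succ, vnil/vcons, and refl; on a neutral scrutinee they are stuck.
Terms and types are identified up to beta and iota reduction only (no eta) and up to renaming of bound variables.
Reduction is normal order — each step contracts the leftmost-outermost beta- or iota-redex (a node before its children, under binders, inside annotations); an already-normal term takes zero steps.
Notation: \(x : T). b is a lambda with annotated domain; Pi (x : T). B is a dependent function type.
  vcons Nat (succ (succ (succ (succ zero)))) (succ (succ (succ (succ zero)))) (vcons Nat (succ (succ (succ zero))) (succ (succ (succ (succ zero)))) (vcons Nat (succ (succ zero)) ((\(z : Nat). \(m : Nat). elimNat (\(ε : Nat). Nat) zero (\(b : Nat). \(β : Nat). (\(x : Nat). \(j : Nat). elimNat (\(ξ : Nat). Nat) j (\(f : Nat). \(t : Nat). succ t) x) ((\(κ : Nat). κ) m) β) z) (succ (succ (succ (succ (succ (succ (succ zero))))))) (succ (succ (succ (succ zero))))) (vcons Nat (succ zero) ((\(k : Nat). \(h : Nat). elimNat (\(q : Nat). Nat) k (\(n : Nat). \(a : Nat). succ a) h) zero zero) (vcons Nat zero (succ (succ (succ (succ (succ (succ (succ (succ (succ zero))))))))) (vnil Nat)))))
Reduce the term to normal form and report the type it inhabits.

reduced normal form:
  vcons Nat (succ (succ (succ (succ zero)))) (succ (succ (succ (succ zero)))) (vcons Nat (succ (succ (succ zero))) (succ (succ (succ (succ zero)))) (vcons Nat (succ (succ zero)) (succ (succ (succ (succ (succ (succ (succ (succ (succ (succ (succ (succ (succ (succ (succ (succ (succ (succ (succ (succ (succ (succ (succ (succ (succ (succ (succ (succ zero)))))))))))))))))))))))))))) (vcons Nat (succ zero) zero (vcons Nat zero (succ (succ (succ (succ (succ (succ (succ (succ (succ zero))))))))) (vnil Nat)))))
type:
  Vec Nat (succ (succ (succ (succ (succ zero)))))
observation: normalization takes exactly 139 steps under the normal-order strategy.


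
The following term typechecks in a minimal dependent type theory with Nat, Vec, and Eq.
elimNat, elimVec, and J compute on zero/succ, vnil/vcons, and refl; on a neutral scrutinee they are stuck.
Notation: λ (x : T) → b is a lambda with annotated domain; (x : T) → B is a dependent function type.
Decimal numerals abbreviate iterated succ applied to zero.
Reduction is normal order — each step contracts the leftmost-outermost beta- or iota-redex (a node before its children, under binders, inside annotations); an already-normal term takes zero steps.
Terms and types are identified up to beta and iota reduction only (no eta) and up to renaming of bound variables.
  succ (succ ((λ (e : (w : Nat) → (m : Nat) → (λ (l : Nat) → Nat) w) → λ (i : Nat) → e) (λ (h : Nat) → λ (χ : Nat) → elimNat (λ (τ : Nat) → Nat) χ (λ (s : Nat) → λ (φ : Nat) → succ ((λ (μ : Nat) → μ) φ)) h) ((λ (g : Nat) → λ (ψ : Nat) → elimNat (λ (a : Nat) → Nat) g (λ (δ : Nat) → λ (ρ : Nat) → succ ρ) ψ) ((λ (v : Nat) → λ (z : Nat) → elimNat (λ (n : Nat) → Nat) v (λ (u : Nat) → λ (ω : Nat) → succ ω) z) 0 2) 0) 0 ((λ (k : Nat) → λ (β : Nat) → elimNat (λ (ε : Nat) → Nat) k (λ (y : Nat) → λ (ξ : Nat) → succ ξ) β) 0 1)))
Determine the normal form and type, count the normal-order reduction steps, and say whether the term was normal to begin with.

reduced normal form:
  3
inferred type:
  Nat
normal-order step count: 11
term was already normal: no
first contracted redex: a beta-redex


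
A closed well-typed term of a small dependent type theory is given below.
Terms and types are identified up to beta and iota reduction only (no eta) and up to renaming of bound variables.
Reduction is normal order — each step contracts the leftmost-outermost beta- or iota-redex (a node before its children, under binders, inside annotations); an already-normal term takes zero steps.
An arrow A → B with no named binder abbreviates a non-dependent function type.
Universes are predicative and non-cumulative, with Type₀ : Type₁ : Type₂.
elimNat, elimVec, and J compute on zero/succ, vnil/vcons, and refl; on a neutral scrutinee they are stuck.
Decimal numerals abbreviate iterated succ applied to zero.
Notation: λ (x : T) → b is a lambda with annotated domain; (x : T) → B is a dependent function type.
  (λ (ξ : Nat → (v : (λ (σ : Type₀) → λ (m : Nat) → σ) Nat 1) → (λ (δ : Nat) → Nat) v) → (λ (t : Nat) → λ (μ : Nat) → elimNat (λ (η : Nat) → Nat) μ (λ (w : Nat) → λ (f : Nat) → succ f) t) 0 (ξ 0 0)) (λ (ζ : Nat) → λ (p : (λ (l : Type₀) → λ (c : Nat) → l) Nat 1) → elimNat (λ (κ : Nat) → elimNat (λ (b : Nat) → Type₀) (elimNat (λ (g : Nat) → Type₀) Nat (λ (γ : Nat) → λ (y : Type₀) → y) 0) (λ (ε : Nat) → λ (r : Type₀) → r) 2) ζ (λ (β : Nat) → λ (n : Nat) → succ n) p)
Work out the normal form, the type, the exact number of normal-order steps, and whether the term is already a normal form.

reduced normal form:
  0
type:
  Nat
normal-order step count: 7
term was already normal: no
first contracted redex: a beta-redex


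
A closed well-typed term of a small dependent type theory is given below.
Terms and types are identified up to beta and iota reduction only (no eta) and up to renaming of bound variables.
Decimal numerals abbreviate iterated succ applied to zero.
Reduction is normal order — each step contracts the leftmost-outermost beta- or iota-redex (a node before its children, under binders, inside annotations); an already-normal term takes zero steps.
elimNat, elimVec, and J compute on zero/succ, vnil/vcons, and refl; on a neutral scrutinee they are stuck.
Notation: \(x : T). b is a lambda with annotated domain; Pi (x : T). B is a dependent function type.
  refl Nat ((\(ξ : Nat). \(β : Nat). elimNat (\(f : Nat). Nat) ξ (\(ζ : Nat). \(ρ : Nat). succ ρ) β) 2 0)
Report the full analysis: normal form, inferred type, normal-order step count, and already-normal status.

reduced normal form:
  refl Nat 2
the term's type:
  Eq Nat 2 2
reduction steps (normal order): 3
already normal: no
first contracted redex: a beta-redex


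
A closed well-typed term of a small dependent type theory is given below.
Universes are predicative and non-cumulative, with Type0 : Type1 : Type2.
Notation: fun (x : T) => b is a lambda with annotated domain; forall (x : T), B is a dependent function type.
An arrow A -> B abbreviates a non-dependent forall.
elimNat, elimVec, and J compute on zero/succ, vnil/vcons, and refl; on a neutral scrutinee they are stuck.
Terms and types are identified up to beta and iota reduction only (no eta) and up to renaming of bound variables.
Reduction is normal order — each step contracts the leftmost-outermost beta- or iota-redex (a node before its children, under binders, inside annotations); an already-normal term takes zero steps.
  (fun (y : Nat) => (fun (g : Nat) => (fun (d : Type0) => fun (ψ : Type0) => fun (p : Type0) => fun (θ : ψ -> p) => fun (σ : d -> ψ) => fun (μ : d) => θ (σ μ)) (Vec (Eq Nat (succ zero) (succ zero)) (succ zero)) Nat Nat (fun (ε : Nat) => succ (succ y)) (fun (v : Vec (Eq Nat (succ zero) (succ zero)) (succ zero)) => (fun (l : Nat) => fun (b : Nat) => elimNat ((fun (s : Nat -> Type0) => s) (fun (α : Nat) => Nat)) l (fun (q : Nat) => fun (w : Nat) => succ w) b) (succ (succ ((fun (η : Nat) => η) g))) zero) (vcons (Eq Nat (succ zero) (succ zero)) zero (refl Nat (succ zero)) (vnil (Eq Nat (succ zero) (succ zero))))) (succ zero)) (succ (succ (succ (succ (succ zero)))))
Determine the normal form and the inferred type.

reduced normal form:
  succ (succ (succ (succ (succ (succ (succ zero))))))
the term's type:
  Nat
observation: contracting a beta-redex first, the term normalizes in 9 steps.


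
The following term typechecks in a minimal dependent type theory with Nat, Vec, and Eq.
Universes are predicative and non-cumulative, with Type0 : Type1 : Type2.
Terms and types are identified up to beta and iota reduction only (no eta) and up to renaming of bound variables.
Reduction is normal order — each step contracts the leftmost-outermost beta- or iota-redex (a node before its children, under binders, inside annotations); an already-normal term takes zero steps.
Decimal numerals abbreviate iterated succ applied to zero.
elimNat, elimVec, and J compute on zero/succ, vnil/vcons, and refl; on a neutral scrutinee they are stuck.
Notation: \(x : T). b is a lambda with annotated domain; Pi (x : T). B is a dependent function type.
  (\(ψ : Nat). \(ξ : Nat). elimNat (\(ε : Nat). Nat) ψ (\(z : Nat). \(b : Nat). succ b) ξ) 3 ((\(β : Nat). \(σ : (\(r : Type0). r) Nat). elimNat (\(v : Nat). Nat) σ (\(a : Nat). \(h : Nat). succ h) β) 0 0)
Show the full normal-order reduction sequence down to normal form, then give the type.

reduction (normal order):
  (\(ψ : Nat). \(ξ : Nat). elimNat (\(ε : Nat). Nat) ψ (\(z : Nat). \(b : Nat). succ b) ξ) 3 ((\(β : Nat). \(σ : (\(r : Type0). r) Nat). elimNat (\(v : Nat). Nat) σ (\(a : Nat). \(h : Nat). succ h) β) 0 0)
  ~> (\(ψ : Nat). elimNat (\(ξ : Nat). Nat) 3 (\(ε : Nat). \(z : Nat). succ z) ψ) ((\(b : Nat). \(β : (\(σ : Type0). σ) Nat). elimNat (\(r : Nat). Nat) β (\(v : Nat). \(a : Nat). succ a) b) 0 0)
  ~> elimNat (\(ψ : Nat). Nat) 3 (\(ξ : Nat). \(ε : Nat). succ ε) ((\(z : Nat). \(b : (\(β : Type0). β) Nat). elimNat (\(σ : Nat). Nat) b (\(r : Nat). \(v : Nat). succ v) z) 0 0)
  ~> elimNat (\(ψ : Nat). Nat) 3 (\(ξ : Nat). \(ε : Nat). succ ε) ((\(z : (\(b : Type0). b) Nat). elimNat (\(β : Nat). Nat) z (\(σ : Nat). \(r : Nat). succ r) 0) 0)
  ~> elimNat (\(ψ : Nat). Nat) 3 (\(ξ : Nat). \(ε : Nat). succ ε) (elimNat (\(z : Nat). Nat) 0 (\(b : Nat). \(β : Nat). succ β) 0)
  ~> elimNat (\(ψ : Nat). Nat) 3 (\(ξ : Nat). \(ε : Nat). succ ε) 0
  ~> 3
type:
  Nat


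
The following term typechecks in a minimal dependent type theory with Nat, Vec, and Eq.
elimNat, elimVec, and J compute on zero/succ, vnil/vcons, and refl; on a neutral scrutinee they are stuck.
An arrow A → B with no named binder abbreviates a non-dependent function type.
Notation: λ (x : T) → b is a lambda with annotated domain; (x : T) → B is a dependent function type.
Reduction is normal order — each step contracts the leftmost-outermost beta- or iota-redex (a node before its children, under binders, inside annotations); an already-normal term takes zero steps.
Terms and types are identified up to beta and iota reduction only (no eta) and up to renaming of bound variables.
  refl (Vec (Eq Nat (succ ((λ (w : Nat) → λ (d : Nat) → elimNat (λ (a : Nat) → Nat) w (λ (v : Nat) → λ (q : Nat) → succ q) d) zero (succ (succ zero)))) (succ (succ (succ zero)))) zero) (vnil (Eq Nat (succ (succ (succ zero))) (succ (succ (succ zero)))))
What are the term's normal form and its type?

normal form:
  refl (Vec (Eq Nat (succ (succ (succ zero))) (succ (succ (succ zero)))) zero) (vnil (Eq Nat (succ (succ (succ zero))) (succ (succ (succ zero)))))
type:
  Eq (Vec (Eq Nat (succ (succ (succ zero))) (succ (succ (succ zero)))) zero) (vnil (Eq Nat (succ (succ (succ zero))) (succ (succ (succ zero))))) (vnil (Eq Nat (succ (succ (succ zero))) (succ (succ (succ zero)))))
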